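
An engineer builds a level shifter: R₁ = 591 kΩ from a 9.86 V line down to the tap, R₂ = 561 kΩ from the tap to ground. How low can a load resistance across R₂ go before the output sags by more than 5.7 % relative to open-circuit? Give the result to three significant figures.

R_L(min) ≈ 4.76 MΩ

Output resistance R_th = R₁‖R₂ = (591 × 561)/1152 = 287.8 kΩ.
The fractional drop is R_th/(R_th + R_L); requiring this ≤ 0.0570 gives R_L ≥ R_th(1/0.0570 − 1) = 287.8 × 16.54 = 4.76 MΩ.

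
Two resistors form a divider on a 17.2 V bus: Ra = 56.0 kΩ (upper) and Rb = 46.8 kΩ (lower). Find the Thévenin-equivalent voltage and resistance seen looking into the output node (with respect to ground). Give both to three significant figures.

V_th = 7.83 V, R_th = 25.5 kΩ

V_th is the open-circuit tap voltage: 17.2 × 46.8/(56.0 + 46.8) = 7.83 V.
With the supply zeroed, Ra and Rb appear in parallel from the tap: R_th = Ra‖Rb = (56.0 × 46.8)/102.8 = 25.5 kΩ.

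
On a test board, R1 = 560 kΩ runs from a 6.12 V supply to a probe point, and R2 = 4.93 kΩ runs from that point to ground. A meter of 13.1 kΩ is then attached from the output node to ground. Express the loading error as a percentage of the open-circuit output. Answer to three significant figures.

27.2 %

The divider's output (Thévenin) resistance is R1‖R2 = 4.887 kΩ.
Fractional drop under load = R_th/(R_th + R_L) = 4.887 / (4.887 + 13.1) = 0.2717.
So the output falls by 27.2 %.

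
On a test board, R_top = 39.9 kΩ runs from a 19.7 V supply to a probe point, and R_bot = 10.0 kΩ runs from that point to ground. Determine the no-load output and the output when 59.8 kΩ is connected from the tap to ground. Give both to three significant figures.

Open-circuit: V = 19.7 × 10.0/(39.9 + 10.0) = 3.95 V.
With the load, R_bot becomes R_bot‖R_L = 8.567 kΩ, so V = 19.7 × 8.567/48.47 = 3.48 V.

Unloaded: 3.95 V; loaded: 3.48 V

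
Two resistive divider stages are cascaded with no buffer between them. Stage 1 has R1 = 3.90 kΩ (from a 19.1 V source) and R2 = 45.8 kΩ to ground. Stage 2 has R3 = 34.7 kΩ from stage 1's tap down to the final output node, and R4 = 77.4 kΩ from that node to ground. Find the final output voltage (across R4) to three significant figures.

Stage 2 presents R3+R4 = 112.1 kΩ as a load on stage 1's tap.
Stage 1's lower leg becomes R2‖(R3+R4) = 32.52 kΩ, so V_mid = 19.1 × 32.52/36.42 = 17.05 V.
Stage 2 is itself unloaded: V_out = V_mid × R4/(R3+R4) = 17.05 × 77.4/112.1 = 11.8 V.

V_out ≈ 11.8 V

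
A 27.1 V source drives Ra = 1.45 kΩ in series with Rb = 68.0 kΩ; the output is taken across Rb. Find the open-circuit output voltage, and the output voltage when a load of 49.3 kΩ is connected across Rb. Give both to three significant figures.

Open-circuit: V = 27.1 × 68.0/(1.45 + 68.0) = 26.5 V.
With the load, Rb becomes Rb‖R_L = 28.58 kΩ, so V = 27.1 × 28.58/30.03 = 25.8 V.

Unloaded: 26.5 V; loaded: 25.8 V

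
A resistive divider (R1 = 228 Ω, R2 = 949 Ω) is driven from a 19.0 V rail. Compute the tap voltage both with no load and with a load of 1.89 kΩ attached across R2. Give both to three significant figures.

Open-circuit: V = 19.0 × 949/(228 + 949) = 15.3 V.
With the load, R2 becomes R2‖R_L = 631.8 Ω, so V = 19.0 × 631.8/859.8 = 14.0 V.

Unloaded: 15.3 V; loaded: 14.0 V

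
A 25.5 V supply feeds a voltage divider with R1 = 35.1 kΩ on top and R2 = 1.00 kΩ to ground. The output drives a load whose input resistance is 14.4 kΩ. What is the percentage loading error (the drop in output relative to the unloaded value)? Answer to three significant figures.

6.33 %

The divider's output (Thévenin) resistance is R1‖R2 = 0.9723 kΩ.
Fractional drop under load = R_th/(R_th + R_L) = 0.9723 / (0.9723 + 14.4) = 0.06325.
So the output falls by 6.33 %.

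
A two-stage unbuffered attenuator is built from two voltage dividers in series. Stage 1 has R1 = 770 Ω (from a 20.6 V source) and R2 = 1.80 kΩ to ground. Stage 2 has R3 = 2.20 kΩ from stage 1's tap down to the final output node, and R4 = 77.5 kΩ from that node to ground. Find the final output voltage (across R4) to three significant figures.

V_out ≈ 13.9 V

Stage 2 presents R3+R4 = 79700 Ω as a load on stage 1's tap.
Stage 1's lower leg becomes R2‖(R3+R4) = 1760 Ω, so V_mid = 20.6 × 1760/2530 = 14.33 V.
Stage 2 is itself unloaded: V_out = V_mid × R4/(R3+R4) = 14.33 × 77500/79700 = 13.9 V.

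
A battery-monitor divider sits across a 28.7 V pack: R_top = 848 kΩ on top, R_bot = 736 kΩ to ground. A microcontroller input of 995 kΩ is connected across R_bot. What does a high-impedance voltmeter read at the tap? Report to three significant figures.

V_out ≈ 9.55 V

The load sits in parallel with R_bot: R_bot‖R_L = (736 × 995) / (736 + 995) = 423.1 kΩ.
V_out = 28.7 × 423.1 / (848 + 423.1) = 28.7 × 423.1/1271 = 9.55 V.
(Unloaded it would have been 13.3 V.)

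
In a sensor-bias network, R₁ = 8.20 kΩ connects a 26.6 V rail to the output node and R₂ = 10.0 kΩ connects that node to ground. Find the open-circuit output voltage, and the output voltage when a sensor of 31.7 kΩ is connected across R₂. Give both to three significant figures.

Open-circuit: V = 26.6 × 10.0/(8.20 + 10.0) = 14.6 V.
With the load, R₂ becomes R₂‖R_L = 7.602 kΩ, so V = 26.6 × 7.602/15.80 = 12.8 V.

Unloaded: 14.6 V; loaded: 12.8 V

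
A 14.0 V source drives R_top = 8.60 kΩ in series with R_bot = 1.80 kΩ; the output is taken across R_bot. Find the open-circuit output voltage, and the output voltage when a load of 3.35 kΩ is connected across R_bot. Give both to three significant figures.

Unloaded: 2.42 V; loaded: 1.68 V

Open-circuit: V = 14.0 × 1.80/(8.60 + 1.80) = 2.42 V.
With the load, R_bot becomes R_bot‖R_L = 1.171 kΩ, so V = 14.0 × 1.171/9.771 = 1.68 V.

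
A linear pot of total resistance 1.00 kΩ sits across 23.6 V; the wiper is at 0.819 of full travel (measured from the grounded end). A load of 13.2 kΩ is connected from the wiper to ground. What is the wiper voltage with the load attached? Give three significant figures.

The wiper splits the pot into (1−α)R = 181.0 Ω above and αR = 819.0 Ω below.
Lower section ‖ load = 771.2 Ω.
V_wiper = 23.6 × 771.2/(181.0 + 771.2) = 19.1 V.

V ≈ 19.1 V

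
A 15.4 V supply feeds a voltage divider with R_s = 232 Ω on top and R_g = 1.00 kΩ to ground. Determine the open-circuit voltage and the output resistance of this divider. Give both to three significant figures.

V_th = 12.5 V, R_th = 188 Ω

V_th is the open-circuit tap voltage: 15.4 × 1000/(232 + 1000) = 12.5 V.
With the supply zeroed, R_s and R_g appear in parallel from the tap: R_th = R_s‖R_g = (232 × 1000)/1232 = 188 Ω.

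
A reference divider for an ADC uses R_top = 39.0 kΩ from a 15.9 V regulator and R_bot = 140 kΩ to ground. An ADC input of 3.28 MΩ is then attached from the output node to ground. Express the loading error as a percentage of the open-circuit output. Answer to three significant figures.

0.921 %

The divider's output (Thévenin) resistance is R_top‖R_bot = 30.50 kΩ.
Fractional drop under load = R_th/(R_th + R_L) = 30.50 / (30.50 + 3280) = 0.009214.
So the output falls by 0.921 %.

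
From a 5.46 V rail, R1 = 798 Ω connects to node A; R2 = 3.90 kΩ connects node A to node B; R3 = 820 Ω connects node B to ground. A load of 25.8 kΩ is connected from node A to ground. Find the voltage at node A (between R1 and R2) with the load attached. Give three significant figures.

V ≈ 4.55 V

Below node A the series string R2+R3 = 4720 Ω sits in parallel with the 25800 Ω load: 3990 Ω.
V_A = 5.46 × 3990/(798 + 3990) = 4.55 V.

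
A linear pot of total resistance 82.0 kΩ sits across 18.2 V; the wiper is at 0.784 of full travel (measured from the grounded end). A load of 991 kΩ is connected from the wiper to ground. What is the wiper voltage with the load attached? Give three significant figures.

V ≈ 14.1 V

The wiper splits the pot into (1−α)R = 17.71 kΩ above and αR = 64.29 kΩ below.
Lower section ‖ load = 60.37 kΩ.
V_wiper = 18.2 × 60.37/(17.71 + 60.37) = 14.1 V.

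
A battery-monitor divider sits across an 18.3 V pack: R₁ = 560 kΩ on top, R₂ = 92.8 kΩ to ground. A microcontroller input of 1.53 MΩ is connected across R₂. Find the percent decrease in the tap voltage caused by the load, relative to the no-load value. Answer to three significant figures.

The divider's output (Thévenin) resistance is R₁‖R₂ = 79.61 kΩ.
Fractional drop under load = R_th/(R_th + R_L) = 79.61 / (79.61 + 1530) = 0.04946.
So the output falls by 4.95 %.

4.95 %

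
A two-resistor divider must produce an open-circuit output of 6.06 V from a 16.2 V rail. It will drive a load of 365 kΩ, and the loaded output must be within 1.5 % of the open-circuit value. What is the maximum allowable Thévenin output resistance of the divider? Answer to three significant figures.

Loading drop = R_th/(R_th + R_L) ≤ 0.0150, so R_th ≤ R_L · ε/(1−ε) = 365 kΩ × 0.0150/0.9850 = 5.56 kΩ.

R_th ≤ 5.56 kΩ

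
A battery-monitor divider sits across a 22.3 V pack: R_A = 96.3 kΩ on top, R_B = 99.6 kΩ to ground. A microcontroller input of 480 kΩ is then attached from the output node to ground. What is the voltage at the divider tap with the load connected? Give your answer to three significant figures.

The load sits in parallel with R_B: R_B‖R_L = (99.6 × 480) / (99.6 + 480) = 82.48 kΩ.
V_out = 22.3 × 82.48 / (96.3 + 82.48) = 22.3 × 82.48/178.8 = 10.3 V.

V_out ≈ 10.3 V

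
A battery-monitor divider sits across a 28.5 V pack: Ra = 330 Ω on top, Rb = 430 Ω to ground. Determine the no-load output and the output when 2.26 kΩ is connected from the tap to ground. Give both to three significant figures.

Open-circuit: V = 28.5 × 430/(330 + 430) = 16.1 V.
With the load, Rb becomes Rb‖R_L = 361.3 Ω, so V = 28.5 × 361.3/691.3 = 14.9 V.

Unloaded: 16.1 V; loaded: 14.9 V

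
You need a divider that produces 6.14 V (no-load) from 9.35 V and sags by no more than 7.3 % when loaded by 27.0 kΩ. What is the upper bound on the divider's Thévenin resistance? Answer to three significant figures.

R_th ≤ 2.13 kΩ

Loading drop = R_th/(R_th + R_L) ≤ 0.0730, so R_th ≤ R_L · ε/(1−ε) = 27.0 kΩ × 0.0730/0.9270 = 2.13 kΩ.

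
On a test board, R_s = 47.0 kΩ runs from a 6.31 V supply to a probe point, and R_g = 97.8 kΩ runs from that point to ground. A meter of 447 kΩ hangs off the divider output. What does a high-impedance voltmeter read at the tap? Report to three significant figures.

V_out ≈ 3.98 V

The load sits in parallel with R_g: R_g‖R_L = (97.8 × 447) / (97.8 + 447) = 80.24 kΩ.
V_out = 6.31 × 80.24 / (47.0 + 80.24) = 6.31 × 80.24/127.2 = 3.98 V.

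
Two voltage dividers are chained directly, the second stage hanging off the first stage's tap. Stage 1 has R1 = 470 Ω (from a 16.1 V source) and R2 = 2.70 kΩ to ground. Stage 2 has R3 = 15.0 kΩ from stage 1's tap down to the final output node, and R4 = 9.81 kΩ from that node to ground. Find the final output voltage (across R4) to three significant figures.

V_out ≈ 5.34 V

Stage 2 presents R3+R4 = 24810 Ω as a load on stage 1's tap.
Stage 1's lower leg becomes R2‖(R3+R4) = 2435 Ω, so V_mid = 16.1 × 2435/2905 = 13.50 V.
Stage 2 is itself unloaded: V_out = V_mid × R4/(R3+R4) = 13.50 × 9810/24810 = 5.34 V.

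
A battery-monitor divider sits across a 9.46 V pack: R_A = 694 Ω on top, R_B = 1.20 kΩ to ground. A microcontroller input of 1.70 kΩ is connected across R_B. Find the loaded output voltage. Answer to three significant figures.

The load sits in parallel with R_B: R_B‖R_L = (1200 × 1700) / (1200 + 1700) = 703.4 Ω.
V_out = 9.46 × 703.4 / (694 + 703.4) = 9.46 × 703.4/1397 = 4.76 V.
(Unloaded it would have been 5.99 V.)

V_out ≈ 4.76 V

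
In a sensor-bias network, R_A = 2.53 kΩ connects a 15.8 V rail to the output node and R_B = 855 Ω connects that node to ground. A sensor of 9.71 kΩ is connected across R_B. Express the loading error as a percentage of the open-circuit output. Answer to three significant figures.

6.17 %

The divider's output (Thévenin) resistance is R_A‖R_B = 639.0 Ω.
Fractional drop under load = R_th/(R_th + R_L) = 639.0 / (639.0 + 9710) = 0.06175.
So the output falls by 6.17 %.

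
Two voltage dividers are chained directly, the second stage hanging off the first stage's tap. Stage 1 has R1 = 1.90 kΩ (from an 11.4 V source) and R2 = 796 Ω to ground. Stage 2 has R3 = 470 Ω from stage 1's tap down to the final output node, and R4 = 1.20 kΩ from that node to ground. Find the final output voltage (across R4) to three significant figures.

Stage 2 presents R3+R4 = 1670 Ω as a load on stage 1's tap.
Stage 1's lower leg becomes R2‖(R3+R4) = 539.1 Ω, so V_mid = 11.4 × 539.1/2439 = 2.520 V.
Stage 2 is itself unloaded: V_out = V_mid × R4/(R3+R4) = 2.520 × 1200/1670 = 1.81 V.

V_out ≈ 1.81 V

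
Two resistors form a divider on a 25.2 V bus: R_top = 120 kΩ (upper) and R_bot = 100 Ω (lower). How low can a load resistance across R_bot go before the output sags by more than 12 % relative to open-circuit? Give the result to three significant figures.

R_L(min) ≈ 733 Ω

Output resistance R_th = R_top‖R_bot = (120000 × 100)/120100 = 99.92 Ω.
The fractional drop is R_th/(R_th + R_L); requiring this ≤ 0.120 gives R_L ≥ R_th(1/0.120 − 1) = 99.92 × 7.333 = 733 Ω.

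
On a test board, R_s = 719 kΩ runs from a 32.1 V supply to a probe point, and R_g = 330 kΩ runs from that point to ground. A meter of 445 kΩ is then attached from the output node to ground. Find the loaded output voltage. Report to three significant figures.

The load sits in parallel with R_g: R_g‖R_L = (330 × 445) / (330 + 445) = 189.5 kΩ.
V_out = 32.1 × 189.5 / (719 + 189.5) = 32.1 × 189.5/908.5 = 6.70 V.
(Unloaded it would have been 10.1 V.)

V_out ≈ 6.70 V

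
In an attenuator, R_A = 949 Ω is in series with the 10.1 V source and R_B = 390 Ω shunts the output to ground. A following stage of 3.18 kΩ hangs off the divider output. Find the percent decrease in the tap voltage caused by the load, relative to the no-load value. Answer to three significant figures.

The divider's output (Thévenin) resistance is R_A‖R_B = 276.4 Ω.
Fractional drop under load = R_th/(R_th + R_L) = 276.4 / (276.4 + 3180) = 0.07997.
So the output falls by 8.00 %.

8.00 %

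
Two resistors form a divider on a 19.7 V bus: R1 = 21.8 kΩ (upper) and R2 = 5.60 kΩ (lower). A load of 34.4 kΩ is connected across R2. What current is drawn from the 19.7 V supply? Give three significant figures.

I ≈ 0.740 mA

R2‖R_L = 4.816 kΩ, so the source sees R1 + R2‖R_L = 26.62 kΩ.
I = 19.7 V / 26.62 kΩ = 0.740 mA.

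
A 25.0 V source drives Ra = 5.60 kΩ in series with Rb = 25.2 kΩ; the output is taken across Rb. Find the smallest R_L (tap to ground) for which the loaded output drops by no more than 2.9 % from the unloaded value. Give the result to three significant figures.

Output resistance R_th = Ra‖Rb = (5.60 × 25.2)/30.80 = 4.582 kΩ.
The fractional drop is R_th/(R_th + R_L); requiring this ≤ 0.0290 gives R_L ≥ R_th(1/0.0290 − 1) = 4.582 × 33.48 = 153 kΩ.

R_L(min) ≈ 153 kΩ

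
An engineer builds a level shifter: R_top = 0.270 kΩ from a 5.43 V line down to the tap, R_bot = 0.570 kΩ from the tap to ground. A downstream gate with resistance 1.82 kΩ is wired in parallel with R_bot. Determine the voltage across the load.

V_out ≈ 3.35 V

The load sits in parallel with R_bot: R_bot‖R_L = (570 × 1820) / (570 + 1820) = 434.1 Ω.
V_out = 5.43 × 434.1 / (270 + 434.1) = 5.43 × 434.1/704.1 = 3.35 V.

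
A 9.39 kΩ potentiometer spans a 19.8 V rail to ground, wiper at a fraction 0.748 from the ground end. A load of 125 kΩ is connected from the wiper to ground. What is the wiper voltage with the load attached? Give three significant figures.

The wiper splits the pot into (1−α)R = 2.366 kΩ above and αR = 7.024 kΩ below.
Lower section ‖ load = 6.650 kΩ.
V_wiper = 19.8 × 6.650/(2.366 + 6.650) = 14.6 V.

V ≈ 14.6 V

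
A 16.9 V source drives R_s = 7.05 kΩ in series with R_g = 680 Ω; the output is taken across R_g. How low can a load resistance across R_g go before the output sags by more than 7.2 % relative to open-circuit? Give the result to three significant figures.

Output resistance R_th = R_s‖R_g = (7050 × 680)/7730 = 620.2 Ω.
The fractional drop is R_th/(R_th + R_L); requiring this ≤ 0.0720 gives R_L ≥ R_th(1/0.0720 − 1) = 620.2 × 12.89 = 7.99 kΩ.

R_L(min) ≈ 7.99 kΩ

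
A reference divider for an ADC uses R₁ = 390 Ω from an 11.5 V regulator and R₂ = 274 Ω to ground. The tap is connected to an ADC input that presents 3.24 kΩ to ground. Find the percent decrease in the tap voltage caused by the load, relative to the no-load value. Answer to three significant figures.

The divider's output (Thévenin) resistance is R₁‖R₂ = 160.9 Ω.
Fractional drop under load = R_th/(R_th + R_L) = 160.9 / (160.9 + 3240) = 0.04732.
So the output falls by 4.73 %.

4.73 %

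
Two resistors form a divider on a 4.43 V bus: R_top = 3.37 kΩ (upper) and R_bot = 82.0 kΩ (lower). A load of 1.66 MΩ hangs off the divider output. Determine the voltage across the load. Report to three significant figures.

V_out ≈ 4.25 V

The load sits in parallel with R_bot: R_bot‖R_L = (82.0 × 1660) / (82.0 + 1660) = 78.14 kΩ.
V_out = 4.43 × 78.14 / (3.37 + 78.14) = 4.43 × 78.14/81.51 = 4.25 V.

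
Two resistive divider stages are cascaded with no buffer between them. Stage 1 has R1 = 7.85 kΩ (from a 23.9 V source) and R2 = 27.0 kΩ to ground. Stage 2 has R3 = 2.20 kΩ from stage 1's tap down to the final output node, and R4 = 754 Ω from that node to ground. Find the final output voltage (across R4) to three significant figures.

V_out ≈ 1.55 V

Stage 2 presents R3+R4 = 2954 Ω as a load on stage 1's tap.
Stage 1's lower leg becomes R2‖(R3+R4) = 2663 Ω, so V_mid = 23.9 × 2663/10510 = 6.053 V.
Stage 2 is itself unloaded: V_out = V_mid × R4/(R3+R4) = 6.053 × 754/2954 = 1.55 V.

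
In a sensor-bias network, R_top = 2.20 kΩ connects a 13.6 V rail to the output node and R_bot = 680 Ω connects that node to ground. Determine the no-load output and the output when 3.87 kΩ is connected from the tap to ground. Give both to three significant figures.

Unloaded: 3.21 V; loaded: 2.83 V

Open-circuit: V = 13.6 × 680/(2200 + 680) = 3.21 V.
With the load, R_bot becomes R_bot‖R_L = 578.4 Ω, so V = 13.6 × 578.4/2778 = 2.83 V.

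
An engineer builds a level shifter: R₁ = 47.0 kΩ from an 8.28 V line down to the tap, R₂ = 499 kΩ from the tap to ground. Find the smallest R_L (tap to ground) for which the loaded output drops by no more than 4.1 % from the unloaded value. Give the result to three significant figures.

R_L(min) ≈ 1.00 MΩ

Output resistance R_th = R₁‖R₂ = (47.0 × 499)/546.0 = 42.95 kΩ.
The fractional drop is R_th/(R_th + R_L); requiring this ≤ 0.0410 gives R_L ≥ R_th(1/0.0410 − 1) = 42.95 × 23.39 = 1.00 MΩ.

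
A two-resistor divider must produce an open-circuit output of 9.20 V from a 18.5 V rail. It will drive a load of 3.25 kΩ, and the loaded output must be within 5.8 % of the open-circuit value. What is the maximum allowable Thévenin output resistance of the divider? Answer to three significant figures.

Loading drop = R_th/(R_th + R_L) ≤ 0.0580, so R_th ≤ R_L · ε/(1−ε) = 3.25 kΩ × 0.0580/0.9420 = 200 Ω.
(Any R1, R2 with R2/(R1+R2) = 0.497 and R1‖R2 ≤ 200 Ω will meet the spec.)

R_th ≤ 200 Ω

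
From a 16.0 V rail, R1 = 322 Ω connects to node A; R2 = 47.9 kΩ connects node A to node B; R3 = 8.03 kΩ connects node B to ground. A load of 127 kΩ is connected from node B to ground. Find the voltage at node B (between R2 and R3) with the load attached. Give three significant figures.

V ≈ 2.17 V

At node B, R3 is in parallel with the load: R3‖R_L = 7552 Ω.
Below node A the resistance is R2 + (R3‖R_L) = 55450 Ω, so V_A = 16.0 × 55450/55770 = 15.91 V.
Then V_B = V_A × (R3‖R_L)/(R2 + R3‖R_L) = 15.91 × 7552/55450 = 2.17 V.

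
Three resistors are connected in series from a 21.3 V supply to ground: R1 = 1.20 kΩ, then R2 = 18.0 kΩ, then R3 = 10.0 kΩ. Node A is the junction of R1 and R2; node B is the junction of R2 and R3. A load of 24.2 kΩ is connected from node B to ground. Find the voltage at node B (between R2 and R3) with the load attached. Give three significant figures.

At node B, R3 is in parallel with the load: R3‖R_L = 7.076 kΩ.
Below node A the resistance is R2 + (R3‖R_L) = 25.08 kΩ, so V_A = 21.3 × 25.08/26.28 = 20.33 V.
Then V_B = V_A × (R3‖R_L)/(R2 + R3‖R_L) = 20.33 × 7.076/25.08 = 5.74 V.

V ≈ 5.74 V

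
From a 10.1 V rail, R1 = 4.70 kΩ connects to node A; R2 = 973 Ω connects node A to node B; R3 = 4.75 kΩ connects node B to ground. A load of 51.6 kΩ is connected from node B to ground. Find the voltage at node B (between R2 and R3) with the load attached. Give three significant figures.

At node B, R3 is in parallel with the load: R3‖R_L = 4350 Ω.
Below node A the resistance is R2 + (R3‖R_L) = 5323 Ω, so V_A = 10.1 × 5323/10020 = 5.364 V.
Then V_B = V_A × (R3‖R_L)/(R2 + R3‖R_L) = 5.364 × 4350/5323 = 4.38 V.

V ≈ 4.38 V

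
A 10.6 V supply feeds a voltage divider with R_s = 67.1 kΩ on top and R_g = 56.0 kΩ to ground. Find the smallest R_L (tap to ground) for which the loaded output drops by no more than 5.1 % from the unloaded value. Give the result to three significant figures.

R_L(min) ≈ 568 kΩ

Output resistance R_th = R_s‖R_g = (67.1 × 56.0)/123.1 = 30.52 kΩ.
The fractional drop is R_th/(R_th + R_L); requiring this ≤ 0.0510 gives R_L ≥ R_th(1/0.0510 − 1) = 30.52 × 18.61 = 568 kΩ.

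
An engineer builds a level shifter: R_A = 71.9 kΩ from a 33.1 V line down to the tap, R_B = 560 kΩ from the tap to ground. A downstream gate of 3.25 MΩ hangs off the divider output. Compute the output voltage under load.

The load sits in parallel with R_B: R_B‖R_L = (560 × 3250) / (560 + 3250) = 477.7 kΩ.
V_out = 33.1 × 477.7 / (71.9 + 477.7) = 33.1 × 477.7/549.6 = 28.8 V.

V_out ≈ 28.8 V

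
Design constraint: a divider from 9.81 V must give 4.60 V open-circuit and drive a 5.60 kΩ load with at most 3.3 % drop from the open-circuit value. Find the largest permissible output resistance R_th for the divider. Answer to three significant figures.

Loading drop = R_th/(R_th + R_L) ≤ 0.0330, so R_th ≤ R_L · ε/(1−ε) = 5.60 kΩ × 0.0330/0.9670 = 191 Ω.

R_th ≤ 191 Ω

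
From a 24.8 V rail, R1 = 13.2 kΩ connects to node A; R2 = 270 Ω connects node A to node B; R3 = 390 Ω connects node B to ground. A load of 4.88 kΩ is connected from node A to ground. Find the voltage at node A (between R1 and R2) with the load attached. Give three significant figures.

V ≈ 1.05 V

Below node A the series string R2+R3 = 660.0 Ω sits in parallel with the 4880 Ω load: 581.4 Ω.
V_A = 24.8 × 581.4/(13200 + 581.4) = 1.05 V.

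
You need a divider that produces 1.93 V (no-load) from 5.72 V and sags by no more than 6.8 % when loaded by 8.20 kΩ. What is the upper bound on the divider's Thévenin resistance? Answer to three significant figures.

Loading drop = R_th/(R_th + R_L) ≤ 0.0680, so R_th ≤ R_L · ε/(1−ε) = 8.20 kΩ × 0.0680/0.9320 = 598 Ω.

R_th ≤ 598 Ω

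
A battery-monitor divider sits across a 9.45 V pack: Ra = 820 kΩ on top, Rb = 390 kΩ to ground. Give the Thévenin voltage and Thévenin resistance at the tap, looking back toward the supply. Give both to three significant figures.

V_th is the open-circuit tap voltage: 9.45 × 390/(820 + 390) = 3.05 V.
With the supply zeroed, Ra and Rb appear in parallel from the tap: R_th = Ra‖Rb = (820 × 390)/1210 = 264 kΩ.

V_th = 3.05 V, R_th = 264 kΩ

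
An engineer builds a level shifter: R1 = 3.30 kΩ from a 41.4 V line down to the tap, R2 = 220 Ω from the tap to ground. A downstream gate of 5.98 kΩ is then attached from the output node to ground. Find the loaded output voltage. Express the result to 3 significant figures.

The load sits in parallel with R2: R2‖R_L = (220 × 5980) / (220 + 5980) = 212.2 Ω.
V_out = 41.4 × 212.2 / (3300 + 212.2) = 41.4 × 212.2/3512 = 2.50 V.

V_out ≈ 2.50 V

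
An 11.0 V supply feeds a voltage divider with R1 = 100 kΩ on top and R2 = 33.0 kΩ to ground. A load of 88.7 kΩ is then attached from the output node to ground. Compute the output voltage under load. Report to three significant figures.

The load sits in parallel with R2: R2‖R_L = (33.0 × 88.7) / (33.0 + 88.7) = 24.05 kΩ.
V_out = 11.0 × 24.05 / (100 + 24.05) = 11.0 × 24.05/124.1 = 2.13 V.

V_out ≈ 2.13 V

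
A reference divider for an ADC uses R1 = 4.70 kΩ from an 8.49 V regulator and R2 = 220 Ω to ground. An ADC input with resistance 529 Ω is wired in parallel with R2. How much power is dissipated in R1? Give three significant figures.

P ≈ 14.4 mW

Total resistance from the source is R1 + (R2‖R_L) = 4855 Ω, so I = 8.49/4855 Ω = 1.749 mA.
P = I²·R1 = (1.749 mA)² × 4.70 kΩ = 14.4 mW.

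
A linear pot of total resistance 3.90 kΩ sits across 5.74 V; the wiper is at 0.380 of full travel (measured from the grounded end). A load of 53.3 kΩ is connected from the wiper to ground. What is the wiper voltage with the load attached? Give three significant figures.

The wiper splits the pot into (1−α)R = 2.418 kΩ above and αR = 1.482 kΩ below.
Lower section ‖ load = 1.442 kΩ.
V_wiper = 5.74 × 1.442/(2.418 + 1.442) = 2.14 V.

V ≈ 2.14 V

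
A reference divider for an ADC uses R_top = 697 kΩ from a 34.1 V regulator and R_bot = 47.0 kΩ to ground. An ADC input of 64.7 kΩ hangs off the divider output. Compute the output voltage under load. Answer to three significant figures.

V_out ≈ 1.28 V

The load sits in parallel with R_bot: R_bot‖R_L = (47.0 × 64.7) / (47.0 + 64.7) = 27.22 kΩ.
V_out = 34.1 × 27.22 / (697 + 27.22) = 34.1 × 27.22/724.2 = 1.28 V.
(Unloaded it would have been 2.15 V.)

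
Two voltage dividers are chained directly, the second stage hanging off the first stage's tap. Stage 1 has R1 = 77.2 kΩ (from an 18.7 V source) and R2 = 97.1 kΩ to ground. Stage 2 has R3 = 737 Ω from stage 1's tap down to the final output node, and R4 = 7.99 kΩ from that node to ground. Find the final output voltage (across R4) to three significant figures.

Stage 2 presents R3+R4 = 8727 Ω as a load on stage 1's tap.
Stage 1's lower leg becomes R2‖(R3+R4) = 8007 Ω, so V_mid = 18.7 × 8007/85210 = 1.757 V.
Stage 2 is itself unloaded: V_out = V_mid × R4/(R3+R4) = 1.757 × 7990/8727 = 1.61 V.

V_out ≈ 1.61 V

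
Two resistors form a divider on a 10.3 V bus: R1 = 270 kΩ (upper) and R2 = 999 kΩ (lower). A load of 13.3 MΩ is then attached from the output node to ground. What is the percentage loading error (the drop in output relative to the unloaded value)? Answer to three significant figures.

1.57 %

The divider's output (Thévenin) resistance is R1‖R2 = 212.6 kΩ.
Fractional drop under load = R_th/(R_th + R_L) = 212.6 / (212.6 + 13300) = 0.01573.
So the output falls by 1.57 %.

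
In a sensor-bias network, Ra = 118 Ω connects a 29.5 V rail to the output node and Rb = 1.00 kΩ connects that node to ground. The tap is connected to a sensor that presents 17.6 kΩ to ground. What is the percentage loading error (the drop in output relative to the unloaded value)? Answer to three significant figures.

0.596 %

The divider's output (Thévenin) resistance is Ra‖Rb = 105.5 Ω.
Fractional drop under load = R_th/(R_th + R_L) = 105.5 / (105.5 + 17600) = 0.005961.
So the output falls by 0.596 %.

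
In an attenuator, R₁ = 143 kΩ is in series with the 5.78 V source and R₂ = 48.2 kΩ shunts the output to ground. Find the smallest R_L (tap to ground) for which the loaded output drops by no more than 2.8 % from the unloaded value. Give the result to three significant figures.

R_L(min) ≈ 1.25 MΩ

Output resistance R_th = R₁‖R₂ = (143 × 48.2)/191.2 = 36.05 kΩ.
The fractional drop is R_th/(R_th + R_L); requiring this ≤ 0.0280 gives R_L ≥ R_th(1/0.0280 − 1) = 36.05 × 34.71 = 1.25 MΩ.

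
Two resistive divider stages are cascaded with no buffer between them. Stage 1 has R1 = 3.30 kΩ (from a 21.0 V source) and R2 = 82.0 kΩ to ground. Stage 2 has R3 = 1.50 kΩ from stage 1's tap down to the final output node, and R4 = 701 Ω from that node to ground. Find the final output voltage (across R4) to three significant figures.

Stage 2 presents R3+R4 = 2201 Ω as a load on stage 1's tap.
Stage 1's lower leg becomes R2‖(R3+R4) = 2143 Ω, so V_mid = 21.0 × 2143/5443 = 8.269 V.
Stage 2 is itself unloaded: V_out = V_mid × R4/(R3+R4) = 8.269 × 701/2201 = 2.63 V.

V_out ≈ 2.63 V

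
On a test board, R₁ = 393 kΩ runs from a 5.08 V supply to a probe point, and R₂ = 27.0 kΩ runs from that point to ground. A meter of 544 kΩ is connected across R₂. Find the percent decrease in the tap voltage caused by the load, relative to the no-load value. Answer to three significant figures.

The divider's output (Thévenin) resistance is R₁‖R₂ = 25.26 kΩ.
Fractional drop under load = R_th/(R_th + R_L) = 25.26 / (25.26 + 544) = 0.04438.
So the output falls by 4.44 %.

4.44 %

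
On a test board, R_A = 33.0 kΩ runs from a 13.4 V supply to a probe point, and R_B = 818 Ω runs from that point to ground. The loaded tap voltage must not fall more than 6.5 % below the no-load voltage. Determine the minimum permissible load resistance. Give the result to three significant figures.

R_L(min) ≈ 11.5 kΩ

Output resistance R_th = R_A‖R_B = (33000 × 818)/33820 = 798.2 Ω.
The fractional drop is R_th/(R_th + R_L); requiring this ≤ 0.0650 gives R_L ≥ R_th(1/0.0650 − 1) = 798.2 × 14.38 = 11.5 kΩ.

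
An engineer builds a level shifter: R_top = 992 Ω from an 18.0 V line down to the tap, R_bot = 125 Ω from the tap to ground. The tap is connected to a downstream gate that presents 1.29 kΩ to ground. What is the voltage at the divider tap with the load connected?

The load sits in parallel with R_bot: R_bot‖R_L = (125 × 1290) / (125 + 1290) = 114.0 Ω.
V_out = 18.0 × 114.0 / (992 + 114.0) = 18.0 × 114.0/1106 = 1.85 V.
(Unloaded it would have been 2.01 V.)

V_out ≈ 1.85 V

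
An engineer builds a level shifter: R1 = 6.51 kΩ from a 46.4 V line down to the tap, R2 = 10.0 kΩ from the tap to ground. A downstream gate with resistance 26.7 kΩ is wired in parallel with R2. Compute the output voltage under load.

V_out ≈ 24.5 V

The load sits in parallel with R2: R2‖R_L = (10.0 × 26.7) / (10.0 + 26.7) = 7.275 kΩ.
V_out = 46.4 × 7.275 / (6.51 + 7.275) = 46.4 × 7.275/13.79 = 24.5 V.
(Unloaded it would have been 28.1 V.)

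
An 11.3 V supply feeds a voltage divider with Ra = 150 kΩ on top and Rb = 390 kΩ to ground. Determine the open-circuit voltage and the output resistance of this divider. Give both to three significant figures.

V_th is the open-circuit tap voltage: 11.3 × 390/(150 + 390) = 8.16 V.
With the supply zeroed, Ra and Rb appear in parallel from the tap: R_th = Ra‖Rb = (150 × 390)/540.0 = 108 kΩ.

V_th = 8.16 V, R_th = 108 kΩ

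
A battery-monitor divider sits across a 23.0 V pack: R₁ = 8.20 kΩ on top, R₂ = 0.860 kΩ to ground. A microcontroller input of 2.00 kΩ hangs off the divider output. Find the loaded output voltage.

The load sits in parallel with R₂: R₂‖R_L = (860 × 2000) / (860 + 2000) = 601.4 Ω.
V_out = 23.0 × 601.4 / (8200 + 601.4) = 23.0 × 601.4/8801 = 1.57 V.
(Unloaded it would have been 2.18 V.)

V_out ≈ 1.57 V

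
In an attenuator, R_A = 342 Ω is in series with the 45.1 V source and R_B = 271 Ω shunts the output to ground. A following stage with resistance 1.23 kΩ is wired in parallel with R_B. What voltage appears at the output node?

V_out ≈ 17.8 V

The load sits in parallel with R_B: R_B‖R_L = (271 × 1230) / (271 + 1230) = 222.1 Ω.
V_out = 45.1 × 222.1 / (342 + 222.1) = 45.1 × 222.1/564.1 = 17.8 V.
(Unloaded it would have been 19.9 V.)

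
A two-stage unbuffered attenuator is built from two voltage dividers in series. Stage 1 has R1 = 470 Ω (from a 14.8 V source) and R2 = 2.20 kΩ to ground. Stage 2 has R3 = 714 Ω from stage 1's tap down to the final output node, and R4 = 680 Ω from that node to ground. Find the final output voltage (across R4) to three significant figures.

Stage 2 presents R3+R4 = 1394 Ω as a load on stage 1's tap.
Stage 1's lower leg becomes R2‖(R3+R4) = 853.3 Ω, so V_mid = 14.8 × 853.3/1323 = 9.543 V.
Stage 2 is itself unloaded: V_out = V_mid × R4/(R3+R4) = 9.543 × 680/1394 = 4.66 V.

V_out ≈ 4.66 V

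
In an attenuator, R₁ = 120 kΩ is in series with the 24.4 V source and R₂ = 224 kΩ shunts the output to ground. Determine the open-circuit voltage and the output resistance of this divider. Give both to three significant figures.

V_th is the open-circuit tap voltage: 24.4 × 224/(120 + 224) = 15.9 V.
With the supply zeroed, R₁ and R₂ appear in parallel from the tap: R_th = R₁‖R₂ = (120 × 224)/344.0 = 78.1 kΩ.

V_th = 15.9 V, R_th = 78.1 kΩ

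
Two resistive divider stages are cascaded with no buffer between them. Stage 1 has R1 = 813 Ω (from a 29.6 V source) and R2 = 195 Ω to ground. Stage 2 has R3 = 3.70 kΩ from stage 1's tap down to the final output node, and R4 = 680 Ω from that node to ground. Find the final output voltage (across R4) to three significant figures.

Stage 2 presents R3+R4 = 4380 Ω as a load on stage 1's tap.
Stage 1's lower leg becomes R2‖(R3+R4) = 186.7 Ω, so V_mid = 29.6 × 186.7/999.7 = 5.528 V.
Stage 2 is itself unloaded: V_out = V_mid × R4/(R3+R4) = 5.528 × 680/4380 = 0.858 V.

V_out ≈ 0.858 V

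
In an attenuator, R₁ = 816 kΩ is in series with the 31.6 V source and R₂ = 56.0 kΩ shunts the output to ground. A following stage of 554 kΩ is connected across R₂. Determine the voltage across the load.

The load sits in parallel with R₂: R₂‖R_L = (56.0 × 554) / (56.0 + 554) = 50.86 kΩ.
V_out = 31.6 × 50.86 / (816 + 50.86) = 31.6 × 50.86/866.9 = 1.85 V.
(Unloaded it would have been 2.03 V.)

V_out ≈ 1.85 V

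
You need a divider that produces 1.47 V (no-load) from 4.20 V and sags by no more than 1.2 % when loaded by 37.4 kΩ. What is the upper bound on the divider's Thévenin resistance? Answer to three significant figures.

R_th ≤ 454 Ω

Loading drop = R_th/(R_th + R_L) ≤ 0.0120, so R_th ≤ R_L · ε/(1−ε) = 37.4 kΩ × 0.0120/0.9880 = 454 Ω.
(Any R1, R2 with R2/(R1+R2) = 0.350 and R1‖R2 ≤ 454 Ω will meet the spec.)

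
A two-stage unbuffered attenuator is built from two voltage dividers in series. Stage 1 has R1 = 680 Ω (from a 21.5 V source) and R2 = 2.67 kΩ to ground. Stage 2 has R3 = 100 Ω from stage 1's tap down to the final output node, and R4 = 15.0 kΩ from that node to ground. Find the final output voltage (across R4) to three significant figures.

Stage 2 presents R3+R4 = 15100 Ω as a load on stage 1's tap.
Stage 1's lower leg becomes R2‖(R3+R4) = 2269 Ω, so V_mid = 21.5 × 2269/2949 = 16.54 V.
Stage 2 is itself unloaded: V_out = V_mid × R4/(R3+R4) = 16.54 × 15000/15100 = 16.4 V.

V_out ≈ 16.4 V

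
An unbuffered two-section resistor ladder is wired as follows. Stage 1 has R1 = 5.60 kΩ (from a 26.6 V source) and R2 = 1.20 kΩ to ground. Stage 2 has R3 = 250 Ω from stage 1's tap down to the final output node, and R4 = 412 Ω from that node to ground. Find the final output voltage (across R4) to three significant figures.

V_out ≈ 1.17 V

Stage 2 presents R3+R4 = 662.0 Ω as a load on stage 1's tap.
Stage 1's lower leg becomes R2‖(R3+R4) = 426.6 Ω, so V_mid = 26.6 × 426.6/6027 = 1.883 V.
Stage 2 is itself unloaded: V_out = V_mid × R4/(R3+R4) = 1.883 × 412/662.0 = 1.17 V.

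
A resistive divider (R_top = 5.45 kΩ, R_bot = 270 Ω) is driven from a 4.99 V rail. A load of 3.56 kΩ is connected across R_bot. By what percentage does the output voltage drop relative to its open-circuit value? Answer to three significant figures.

6.74 %

The divider's output (Thévenin) resistance is R_top‖R_bot = 257.3 Ω.
Fractional drop under load = R_th/(R_th + R_L) = 257.3 / (257.3 + 3560) = 0.06739.
So the output falls by 6.74 %.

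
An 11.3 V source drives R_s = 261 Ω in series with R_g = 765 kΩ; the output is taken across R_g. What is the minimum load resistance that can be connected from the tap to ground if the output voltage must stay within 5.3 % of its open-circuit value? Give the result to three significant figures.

Output resistance R_th = R_s‖R_g = (261 × 765000)/765300 = 260.9 Ω.
The fractional drop is R_th/(R_th + R_L); requiring this ≤ 0.0530 gives R_L ≥ R_th(1/0.0530 − 1) = 260.9 × 17.87 = 4.66 kΩ.

R_L(min) ≈ 4.66 kΩ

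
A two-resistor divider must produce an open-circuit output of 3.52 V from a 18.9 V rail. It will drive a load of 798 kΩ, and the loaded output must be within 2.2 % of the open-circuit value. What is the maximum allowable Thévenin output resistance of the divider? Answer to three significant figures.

R_th ≤ 18.0 kΩ

Loading drop = R_th/(R_th + R_L) ≤ 0.0220, so R_th ≤ R_L · ε/(1−ε) = 798 kΩ × 0.0220/0.9780 = 18.0 kΩ.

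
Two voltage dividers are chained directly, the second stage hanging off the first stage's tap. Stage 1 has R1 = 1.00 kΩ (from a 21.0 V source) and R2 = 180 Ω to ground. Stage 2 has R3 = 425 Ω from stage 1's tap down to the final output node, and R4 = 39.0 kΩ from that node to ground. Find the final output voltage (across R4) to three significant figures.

Stage 2 presents R3+R4 = 39420 Ω as a load on stage 1's tap.
Stage 1's lower leg becomes R2‖(R3+R4) = 179.2 Ω, so V_mid = 21.0 × 179.2/1179 = 3.191 V.
Stage 2 is itself unloaded: V_out = V_mid × R4/(R3+R4) = 3.191 × 39000/39420 = 3.16 V.

V_out ≈ 3.16 V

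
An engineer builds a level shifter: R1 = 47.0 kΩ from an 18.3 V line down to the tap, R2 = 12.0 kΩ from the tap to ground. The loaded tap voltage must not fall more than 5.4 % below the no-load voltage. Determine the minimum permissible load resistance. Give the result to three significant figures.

Output resistance R_th = R1‖R2 = (47.0 × 12.0)/59.00 = 9.559 kΩ.
The fractional drop is R_th/(R_th + R_L); requiring this ≤ 0.0540 gives R_L ≥ R_th(1/0.0540 − 1) = 9.559 × 17.52 = 167 kΩ.

R_L(min) ≈ 167 kΩ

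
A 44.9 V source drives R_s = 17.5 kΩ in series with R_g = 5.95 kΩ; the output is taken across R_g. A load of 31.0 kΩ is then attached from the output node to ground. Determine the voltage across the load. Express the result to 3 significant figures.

The load sits in parallel with R_g: R_g‖R_L = (5.95 × 31.0) / (5.95 + 31.0) = 4.992 kΩ.
V_out = 44.9 × 4.992 / (17.5 + 4.992) = 44.9 × 4.992/22.49 = 9.97 V.

V_out ≈ 9.97 V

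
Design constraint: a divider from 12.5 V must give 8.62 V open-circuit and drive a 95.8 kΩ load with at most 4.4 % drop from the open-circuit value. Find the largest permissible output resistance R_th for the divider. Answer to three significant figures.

R_th ≤ 4.41 kΩ

Loading drop = R_th/(R_th + R_L) ≤ 0.0440, so R_th ≤ R_L · ε/(1−ε) = 95.8 kΩ × 0.0440/0.9560 = 4.41 kΩ.
(Any R1, R2 with R2/(R1+R2) = 0.690 and R1‖R2 ≤ 4.41 kΩ will meet the spec.)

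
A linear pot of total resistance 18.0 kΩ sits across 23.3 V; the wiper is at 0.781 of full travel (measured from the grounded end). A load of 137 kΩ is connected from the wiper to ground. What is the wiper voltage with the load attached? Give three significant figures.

The wiper splits the pot into (1−α)R = 3.942 kΩ above and αR = 14.06 kΩ below.
Lower section ‖ load = 12.75 kΩ.
V_wiper = 23.3 × 12.75/(3.942 + 12.75) = 17.8 V.

V ≈ 17.8 V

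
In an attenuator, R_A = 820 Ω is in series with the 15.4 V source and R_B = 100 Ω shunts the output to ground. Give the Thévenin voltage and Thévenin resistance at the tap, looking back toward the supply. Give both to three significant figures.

V_th = 1.67 V, R_th = 89.1 Ω

V_th is the open-circuit tap voltage: 15.4 × 100/(820 + 100) = 1.67 V.
With the supply zeroed, R_A and R_B appear in parallel from the tap: R_th = R_A‖R_B = (820 × 100)/920.0 = 89.1 Ω.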